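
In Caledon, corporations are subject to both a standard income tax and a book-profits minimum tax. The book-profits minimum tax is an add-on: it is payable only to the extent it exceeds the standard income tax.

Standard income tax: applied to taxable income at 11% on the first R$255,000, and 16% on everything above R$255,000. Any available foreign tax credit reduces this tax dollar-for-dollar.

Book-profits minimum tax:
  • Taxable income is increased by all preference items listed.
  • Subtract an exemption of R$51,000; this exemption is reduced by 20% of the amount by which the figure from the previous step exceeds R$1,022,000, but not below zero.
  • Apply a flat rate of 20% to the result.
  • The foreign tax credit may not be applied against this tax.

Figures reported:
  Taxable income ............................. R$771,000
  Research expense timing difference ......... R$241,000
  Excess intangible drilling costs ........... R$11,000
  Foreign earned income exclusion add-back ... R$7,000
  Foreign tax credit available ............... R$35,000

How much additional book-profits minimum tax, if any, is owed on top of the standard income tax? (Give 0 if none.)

Standard income tax:
  R$255,000 × 11% = R$28,050
  R$516,000 × 16% = R$82,560
  → R$110,610
  Less foreign tax credit R$35,000 → R$75,610

Book-profits minimum tax:
  Adjusted income: R$771,000 + R$241,000 + R$11,000 + R$7,000 = R$1,030,000
  Exemption: R$51,000 − 20% × (R$1,030,000 − R$1,022,000) = R$51,000 − R$1,600 = R$49,400
  Base: R$1,030,000 − R$49,400 = R$980,600
  R$980,600 × 20% = R$196,120

Excess of book-profits minimum tax over standard income tax: R$196,120 − R$75,610 = R$120,510.

R$120,510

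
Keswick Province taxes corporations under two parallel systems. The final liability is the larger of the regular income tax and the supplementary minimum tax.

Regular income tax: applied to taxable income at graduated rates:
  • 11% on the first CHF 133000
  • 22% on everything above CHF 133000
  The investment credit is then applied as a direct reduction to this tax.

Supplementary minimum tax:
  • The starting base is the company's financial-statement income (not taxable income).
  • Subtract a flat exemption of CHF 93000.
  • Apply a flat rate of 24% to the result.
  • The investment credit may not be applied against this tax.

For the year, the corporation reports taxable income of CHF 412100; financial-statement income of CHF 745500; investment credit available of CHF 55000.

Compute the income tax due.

Regular income tax:
  CHF 133000 × 11% = CHF 14630
  CHF 279100 × 22% = CHF 61402
  → CHF 76032
  Less investment credit CHF 55000 → CHF 21032

Supplementary minimum tax:
  Base (financial-statement income): CHF 745500
  Less exemption CHF 93000 → base CHF 652500
  CHF 652500 × 24% = CHF 156600

CHF 156600 > CHF 21032, so the supplementary minimum tax is the binding amount.

CHF 156600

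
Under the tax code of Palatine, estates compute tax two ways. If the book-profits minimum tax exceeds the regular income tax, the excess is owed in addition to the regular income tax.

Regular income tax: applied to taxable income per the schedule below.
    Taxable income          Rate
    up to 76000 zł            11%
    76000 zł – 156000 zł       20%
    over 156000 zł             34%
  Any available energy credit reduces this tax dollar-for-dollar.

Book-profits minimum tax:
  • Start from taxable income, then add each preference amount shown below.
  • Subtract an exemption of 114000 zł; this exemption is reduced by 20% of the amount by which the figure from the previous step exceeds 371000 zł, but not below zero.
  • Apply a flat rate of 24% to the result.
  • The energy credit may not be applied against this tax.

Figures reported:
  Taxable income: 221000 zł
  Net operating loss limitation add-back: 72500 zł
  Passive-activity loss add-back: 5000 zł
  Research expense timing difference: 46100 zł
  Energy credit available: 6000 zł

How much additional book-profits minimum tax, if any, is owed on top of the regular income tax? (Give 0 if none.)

Book-profits minimum tax:
  Adjusted income: 221000 zł + 72500 zł + 5000 zł + 46100 zł = 344600 zł
  Exemption: 344600 zł ≤ 371000 zł, so full 114000 zł applies
  Base: 344600 zł − 114000 zł = 230600 zł
  230600 zł × 24% = 55344 zł

Regular income tax:
  76000 zł × 11% = 8360 zł
  80000 zł × 20% = 16000 zł
  65000 zł × 34% = 22100 zł
  → 46460 zł
  Less energy credit 6000 zł → 40460 zł

Excess of book-profits minimum tax over regular income tax: 55344 zł − 40460 zł = 14884 zł.

14884 zł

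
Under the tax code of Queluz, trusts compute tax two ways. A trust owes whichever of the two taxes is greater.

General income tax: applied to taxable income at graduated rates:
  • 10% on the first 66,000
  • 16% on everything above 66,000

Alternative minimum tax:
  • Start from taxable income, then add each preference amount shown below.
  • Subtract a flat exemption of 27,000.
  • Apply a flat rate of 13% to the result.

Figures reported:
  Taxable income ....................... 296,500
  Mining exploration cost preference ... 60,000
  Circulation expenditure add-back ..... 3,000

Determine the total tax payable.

General income tax:
  66,000 × 10% = 6,600
  230,500 × 16% = 36,880
  → 43,480

Alternative minimum tax:
  Adjusted income: 296,500 + 60,000 + 3,000 = 359,500
  Less exemption 27,000 → base 332,500
  332,500 × 13% = 43,225

43,480 > 43,225, so the general income tax governs.

43,480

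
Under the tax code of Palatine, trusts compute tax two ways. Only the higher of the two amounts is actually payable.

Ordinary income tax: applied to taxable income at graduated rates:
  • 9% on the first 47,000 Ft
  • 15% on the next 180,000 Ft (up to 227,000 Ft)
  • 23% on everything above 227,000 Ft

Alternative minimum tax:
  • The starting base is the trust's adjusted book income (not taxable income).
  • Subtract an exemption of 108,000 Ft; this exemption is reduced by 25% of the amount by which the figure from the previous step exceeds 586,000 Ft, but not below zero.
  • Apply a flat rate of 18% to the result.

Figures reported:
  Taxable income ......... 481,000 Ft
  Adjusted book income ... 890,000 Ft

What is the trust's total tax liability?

154,440 Ft

Alternative minimum tax:
  Base (adjusted book income): 890,000 Ft
  Exemption: 108,000 Ft − 25% × (890,000 Ft − 586,000 Ft) = 108,000 Ft − 76,000 Ft = 32,000 Ft
  Base: 890,000 Ft − 32,000 Ft = 858,000 Ft
  858,000 Ft × 18% = 154,440 Ft

Ordinary income tax:
  47,000 Ft × 9% = 4,230 Ft
  180,000 Ft × 15% = 27,000 Ft
  254,000 Ft × 23% = 58,420 Ft
  → 89,650 Ft

154,440 Ft > 89,650 Ft, so the alternative minimum tax is the binding amount.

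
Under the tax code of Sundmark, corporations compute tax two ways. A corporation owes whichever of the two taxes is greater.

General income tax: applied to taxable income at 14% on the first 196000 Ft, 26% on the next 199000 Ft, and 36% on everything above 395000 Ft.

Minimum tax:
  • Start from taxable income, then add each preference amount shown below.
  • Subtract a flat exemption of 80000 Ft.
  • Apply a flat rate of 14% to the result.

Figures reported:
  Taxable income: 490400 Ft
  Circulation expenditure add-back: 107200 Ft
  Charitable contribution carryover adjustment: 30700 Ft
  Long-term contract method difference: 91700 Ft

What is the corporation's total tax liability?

General income tax:
  196000 Ft × 14% = 27440 Ft
  199000 Ft × 26% = 51740 Ft
  95400 Ft × 36% = 34344 Ft
  → 113524 Ft

Minimum tax:
  Adjusted income: 490400 Ft + 107200 Ft + 30700 Ft + 91700 Ft = 720000 Ft
  Less exemption 80000 Ft → base 640000 Ft
  640000 Ft × 14% = 89600 Ft

113524 Ft > 89600 Ft, so the general income tax governs.

113524 Ft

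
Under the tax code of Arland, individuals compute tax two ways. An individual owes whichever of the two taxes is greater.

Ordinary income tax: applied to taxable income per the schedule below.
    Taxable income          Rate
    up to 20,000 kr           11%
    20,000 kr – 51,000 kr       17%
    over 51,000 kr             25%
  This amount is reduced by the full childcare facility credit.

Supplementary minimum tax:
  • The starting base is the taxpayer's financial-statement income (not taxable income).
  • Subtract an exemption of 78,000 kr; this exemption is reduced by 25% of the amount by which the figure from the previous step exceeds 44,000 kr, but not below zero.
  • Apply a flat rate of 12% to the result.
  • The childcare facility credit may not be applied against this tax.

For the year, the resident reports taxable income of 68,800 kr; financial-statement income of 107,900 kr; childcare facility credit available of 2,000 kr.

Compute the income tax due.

Supplementary minimum tax:
  Base (financial-statement income): 107,900 kr
  Exemption: 78,000 kr − 25% × (107,900 kr − 44,000 kr) = 78,000 kr − 15,975 kr = 62,025 kr
  Base: 107,900 kr − 62,025 kr = 45,875 kr
  45,875 kr × 12% = 5,505 kr

Ordinary income tax:
  20,000 kr × 11% = 2,200 kr
  31,000 kr × 17% = 5,270 kr
  17,800 kr × 25% = 4,450 kr
  → 11,920 kr
  Less childcare facility credit 2,000 kr → 9,920 kr

9,920 kr > 5,505 kr, so the ordinary income tax governs.

9,920 kr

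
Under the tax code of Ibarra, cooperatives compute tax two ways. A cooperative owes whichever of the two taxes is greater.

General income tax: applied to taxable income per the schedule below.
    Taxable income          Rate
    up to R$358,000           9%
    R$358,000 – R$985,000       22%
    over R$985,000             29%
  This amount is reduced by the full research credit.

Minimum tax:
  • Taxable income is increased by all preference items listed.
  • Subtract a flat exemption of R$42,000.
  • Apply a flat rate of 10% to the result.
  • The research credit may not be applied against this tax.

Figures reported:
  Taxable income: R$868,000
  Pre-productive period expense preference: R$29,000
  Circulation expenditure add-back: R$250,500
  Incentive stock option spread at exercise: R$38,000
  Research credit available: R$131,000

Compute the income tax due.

R$114,350

General income tax:
  R$358,000 × 9% = R$32,220
  R$510,000 × 22% = R$112,200
  → R$144,420
  Less research credit R$131,000 → R$13,420

Minimum tax:
  Adjusted income: R$868,000 + R$29,000 + R$250,500 + R$38,000 = R$1,185,500
  Less exemption R$42,000 → base R$1,143,500
  R$1,143,500 × 10% = R$114,350

R$114,350 > R$13,420, so the minimum tax is the binding amount.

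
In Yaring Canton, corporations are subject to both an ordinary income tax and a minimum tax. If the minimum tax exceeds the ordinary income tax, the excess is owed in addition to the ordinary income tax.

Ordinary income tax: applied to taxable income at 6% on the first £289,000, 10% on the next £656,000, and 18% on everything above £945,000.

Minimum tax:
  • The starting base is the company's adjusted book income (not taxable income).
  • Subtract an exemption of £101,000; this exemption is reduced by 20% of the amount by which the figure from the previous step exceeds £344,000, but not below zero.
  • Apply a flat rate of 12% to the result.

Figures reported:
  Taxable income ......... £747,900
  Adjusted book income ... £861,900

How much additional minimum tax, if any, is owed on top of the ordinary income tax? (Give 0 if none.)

£40,198

Minimum tax:
  Base (adjusted book income): £861,900
  Exemption: 20% × (£861,900 − £344,000) = £103,580 ≥ £101,000, so the exemption is fully phased out
  Base: £861,900 − £0 = £861,900
  £861,900 × 12% = £103,428

Ordinary income tax:
  £289,000 × 6% = £17,340
  £458,900 × 10% = £45,890
  → £63,230

Excess of minimum tax over ordinary income tax: £103,428 − £63,230 = £40,198.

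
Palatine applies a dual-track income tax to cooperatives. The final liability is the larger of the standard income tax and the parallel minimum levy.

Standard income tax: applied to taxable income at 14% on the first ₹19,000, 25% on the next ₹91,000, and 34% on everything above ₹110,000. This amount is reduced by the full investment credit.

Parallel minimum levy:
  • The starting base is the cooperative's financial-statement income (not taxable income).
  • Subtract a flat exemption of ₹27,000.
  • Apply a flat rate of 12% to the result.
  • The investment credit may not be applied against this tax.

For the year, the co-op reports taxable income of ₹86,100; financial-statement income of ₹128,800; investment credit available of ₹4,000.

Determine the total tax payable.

Parallel minimum levy:
  Base (financial-statement income): ₹128,800
  Less exemption ₹27,000 → base ₹101,800
  ₹101,800 × 12% = ₹12,216

Standard income tax:
  ₹19,000 × 14% = ₹2,660
  ₹67,100 × 25% = ₹16,775
  → ₹19,435
  Less investment credit ₹4,000 → ₹15,435

₹15,435 > ₹12,216, so the standard income tax governs.

₹15,435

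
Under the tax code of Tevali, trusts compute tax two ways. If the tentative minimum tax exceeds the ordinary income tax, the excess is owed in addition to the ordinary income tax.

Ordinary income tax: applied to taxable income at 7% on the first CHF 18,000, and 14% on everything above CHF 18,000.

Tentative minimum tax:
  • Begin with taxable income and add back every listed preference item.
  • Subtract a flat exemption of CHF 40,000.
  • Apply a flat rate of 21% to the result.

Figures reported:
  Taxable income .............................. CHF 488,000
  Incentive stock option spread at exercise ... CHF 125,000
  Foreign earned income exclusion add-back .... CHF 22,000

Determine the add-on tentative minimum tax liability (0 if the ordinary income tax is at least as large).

Tentative minimum tax:
  Adjusted income: CHF 488,000 + CHF 125,000 + CHF 22,000 = CHF 635,000
  Less exemption CHF 40,000 → base CHF 595,000
  CHF 595,000 × 21% = CHF 124,950

Ordinary income tax:
  CHF 18,000 × 7% = CHF 1,260
  CHF 470,000 × 14% = CHF 65,800
  → CHF 67,060

Excess of tentative minimum tax over ordinary income tax: CHF 124,950 − CHF 67,060 = CHF 57,890.

CHF 57,890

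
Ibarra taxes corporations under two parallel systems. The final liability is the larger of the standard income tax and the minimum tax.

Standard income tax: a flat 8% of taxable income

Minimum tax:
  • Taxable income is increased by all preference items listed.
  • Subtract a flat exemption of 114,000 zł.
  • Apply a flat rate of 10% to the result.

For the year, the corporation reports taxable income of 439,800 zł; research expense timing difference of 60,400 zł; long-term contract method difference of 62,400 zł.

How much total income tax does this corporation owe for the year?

44,860 zł

Minimum tax:
  Adjusted income: 439,800 zł + 60,400 zł + 62,400 zł = 562,600 zł
  Less exemption 114,000 zł → base 448,600 zł
  448,600 zł × 10% = 44,860 zł

Standard income tax:
  439,800 zł × 8% = 35,184 zł

44,860 zł > 35,184 zł, so the minimum tax is the binding amount.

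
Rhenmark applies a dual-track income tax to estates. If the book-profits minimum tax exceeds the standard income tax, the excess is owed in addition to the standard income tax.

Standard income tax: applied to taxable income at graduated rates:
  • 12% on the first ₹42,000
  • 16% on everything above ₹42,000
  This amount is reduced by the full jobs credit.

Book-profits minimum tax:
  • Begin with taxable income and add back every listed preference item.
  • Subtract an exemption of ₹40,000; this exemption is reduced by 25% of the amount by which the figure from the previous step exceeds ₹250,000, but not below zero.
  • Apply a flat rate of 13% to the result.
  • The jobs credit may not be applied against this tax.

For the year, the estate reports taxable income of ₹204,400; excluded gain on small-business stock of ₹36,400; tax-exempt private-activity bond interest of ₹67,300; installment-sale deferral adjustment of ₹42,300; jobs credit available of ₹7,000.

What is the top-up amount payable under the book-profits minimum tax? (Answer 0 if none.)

Standard income tax:
  ₹42,000 × 12% = ₹5,040
  ₹162,400 × 16% = ₹25,984
  → ₹31,024
  Less jobs credit ₹7,000 → ₹24,024

Book-profits minimum tax:
  Adjusted income: ₹204,400 + ₹36,400 + ₹67,300 + ₹42,300 = ₹350,400
  Exemption: ₹40,000 − 25% × (₹350,400 − ₹250,000) = ₹40,000 − ₹25,100 = ₹14,900
  Base: ₹350,400 − ₹14,900 = ₹335,500
  ₹335,500 × 13% = ₹43,615

Excess of book-profits minimum tax over standard income tax: ₹43,615 − ₹24,024 = ₹19,591.

₹19,591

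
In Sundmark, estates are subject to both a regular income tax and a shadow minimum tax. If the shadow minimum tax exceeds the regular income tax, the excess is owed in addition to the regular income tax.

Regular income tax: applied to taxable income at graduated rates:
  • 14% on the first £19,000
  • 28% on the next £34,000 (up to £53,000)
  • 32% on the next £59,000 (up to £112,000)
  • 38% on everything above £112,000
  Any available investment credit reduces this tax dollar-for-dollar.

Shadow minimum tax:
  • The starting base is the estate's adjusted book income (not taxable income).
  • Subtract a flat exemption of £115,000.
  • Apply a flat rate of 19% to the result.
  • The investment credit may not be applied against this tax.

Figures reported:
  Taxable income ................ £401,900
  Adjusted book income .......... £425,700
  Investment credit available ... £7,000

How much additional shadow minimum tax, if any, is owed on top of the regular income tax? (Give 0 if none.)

£0

Shadow minimum tax:
  Base (adjusted book income): £425,700
  Less exemption £115,000 → base £310,700
  £310,700 × 19% = £59,033

Regular income tax:
  £19,000 × 14% = £2,660
  £34,000 × 28% = £9,520
  £59,000 × 32% = £18,880
  £289,900 × 38% = £110,162
  → £141,222
  Less investment credit £7,000 → £134,222

£59,033 ≤ £134,222, so no add-on is due.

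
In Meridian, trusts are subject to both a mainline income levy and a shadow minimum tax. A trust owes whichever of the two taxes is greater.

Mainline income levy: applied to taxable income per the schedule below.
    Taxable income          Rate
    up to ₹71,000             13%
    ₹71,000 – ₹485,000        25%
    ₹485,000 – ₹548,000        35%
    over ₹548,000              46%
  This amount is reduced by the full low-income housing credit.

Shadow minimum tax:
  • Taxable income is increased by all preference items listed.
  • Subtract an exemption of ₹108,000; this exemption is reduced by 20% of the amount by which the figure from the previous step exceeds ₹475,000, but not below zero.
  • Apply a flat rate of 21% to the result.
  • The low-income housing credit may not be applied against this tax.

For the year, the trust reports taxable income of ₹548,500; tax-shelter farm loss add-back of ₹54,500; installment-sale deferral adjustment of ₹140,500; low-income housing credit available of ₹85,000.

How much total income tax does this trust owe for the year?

Mainline income levy:
  ₹71,000 × 13% = ₹9,230
  ₹414,000 × 25% = ₹103,500
  ₹63,000 × 35% = ₹22,050
  ₹500 × 46% = ₹230
  → ₹135,010
  Less low-income housing credit ₹85,000 → ₹50,010

Shadow minimum tax:
  Adjusted income: ₹548,500 + ₹54,500 + ₹140,500 = ₹743,500
  Exemption: ₹108,000 − 20% × (₹743,500 − ₹475,000) = ₹108,000 − ₹53,700 = ₹54,300
  Base: ₹743,500 − ₹54,300 = ₹689,200
  ₹689,200 × 21% = ₹144,732

₹144,732 > ₹50,010, so the shadow minimum tax is the binding amount.

₹144,732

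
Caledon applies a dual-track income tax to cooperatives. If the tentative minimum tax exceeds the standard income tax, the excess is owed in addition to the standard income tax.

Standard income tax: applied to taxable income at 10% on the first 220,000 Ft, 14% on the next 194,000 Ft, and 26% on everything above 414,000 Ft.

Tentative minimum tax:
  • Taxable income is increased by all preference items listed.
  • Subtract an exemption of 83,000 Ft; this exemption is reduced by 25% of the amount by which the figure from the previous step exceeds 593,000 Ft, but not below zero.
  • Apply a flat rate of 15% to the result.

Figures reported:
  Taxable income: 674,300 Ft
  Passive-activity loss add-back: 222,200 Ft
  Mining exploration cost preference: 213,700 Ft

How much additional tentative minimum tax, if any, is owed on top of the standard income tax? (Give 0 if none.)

Standard income tax:
  220,000 Ft × 10% = 22,000 Ft
  194,000 Ft × 14% = 27,160 Ft
  260,300 Ft × 26% = 67,678 Ft
  → 116,838 Ft

Tentative minimum tax:
  Adjusted income: 674,300 Ft + 222,200 Ft + 213,700 Ft = 1,110,200 Ft
  Exemption: 25% × (1,110,200 Ft − 593,000 Ft) = 129,300 Ft ≥ 83,000 Ft, so the exemption is fully phased out
  Base: 1,110,200 Ft − 0 Ft = 1,110,200 Ft
  1,110,200 Ft × 15% = 166,530 Ft

Excess of tentative minimum tax over standard income tax: 166,530 Ft − 116,838 Ft = 49,692 Ft.

49,692 Ft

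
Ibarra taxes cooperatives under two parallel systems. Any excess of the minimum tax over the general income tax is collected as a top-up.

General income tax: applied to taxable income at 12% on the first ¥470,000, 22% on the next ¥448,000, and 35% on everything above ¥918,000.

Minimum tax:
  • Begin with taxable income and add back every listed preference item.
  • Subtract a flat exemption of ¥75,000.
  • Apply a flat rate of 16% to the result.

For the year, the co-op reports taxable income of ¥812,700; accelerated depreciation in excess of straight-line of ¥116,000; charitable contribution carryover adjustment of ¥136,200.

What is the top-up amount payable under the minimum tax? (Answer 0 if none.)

Minimum tax:
  Adjusted income: ¥812,700 + ¥116,000 + ¥136,200 = ¥1,064,900
  Less exemption ¥75,000 → base ¥989,900
  ¥989,900 × 16% = ¥158,384

General income tax:
  ¥470,000 × 12% = ¥56,400
  ¥342,700 × 22% = ¥75,394
  → ¥131,794

Excess of minimum tax over general income tax: ¥158,384 − ¥131,794 = ¥26,590.

¥26,590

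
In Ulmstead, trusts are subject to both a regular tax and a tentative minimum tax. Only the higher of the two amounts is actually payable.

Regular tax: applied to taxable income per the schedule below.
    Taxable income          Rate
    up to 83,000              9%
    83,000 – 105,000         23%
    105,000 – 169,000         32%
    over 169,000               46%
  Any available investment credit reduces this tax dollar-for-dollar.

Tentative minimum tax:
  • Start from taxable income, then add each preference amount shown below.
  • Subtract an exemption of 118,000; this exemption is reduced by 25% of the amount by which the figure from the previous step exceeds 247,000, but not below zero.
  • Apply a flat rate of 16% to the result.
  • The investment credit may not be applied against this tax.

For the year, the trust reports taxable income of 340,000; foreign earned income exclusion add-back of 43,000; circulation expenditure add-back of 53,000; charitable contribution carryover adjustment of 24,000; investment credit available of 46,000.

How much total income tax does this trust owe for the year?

Tentative minimum tax:
  Adjusted income: 340,000 + 43,000 + 53,000 + 24,000 = 460,000
  Exemption: 118,000 − 25% × (460,000 − 247,000) = 118,000 − 53,250 = 64,750
  Base: 460,000 − 64,750 = 395,250
  395,250 × 16% = 63,240

Regular tax:
  83,000 × 9% = 7,470
  22,000 × 23% = 5,060
  64,000 × 32% = 20,480
  171,000 × 46% = 78,660
  → 111,670
  Less investment credit 46,000 → 65,670

65,670 > 63,240, so the regular tax governs.

65,670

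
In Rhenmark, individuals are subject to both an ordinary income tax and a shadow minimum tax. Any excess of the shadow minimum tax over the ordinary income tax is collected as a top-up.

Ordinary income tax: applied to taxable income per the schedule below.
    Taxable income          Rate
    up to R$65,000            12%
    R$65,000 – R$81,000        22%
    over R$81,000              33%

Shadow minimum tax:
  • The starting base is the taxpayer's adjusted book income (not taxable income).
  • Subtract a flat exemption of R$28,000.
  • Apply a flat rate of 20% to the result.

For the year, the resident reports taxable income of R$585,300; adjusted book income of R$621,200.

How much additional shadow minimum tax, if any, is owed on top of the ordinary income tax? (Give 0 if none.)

R$0

Shadow minimum tax:
  Base (adjusted book income): R$621,200
  Less exemption R$28,000 → base R$593,200
  R$593,200 × 20% = R$118,640

Ordinary income tax:
  R$65,000 × 12% = R$7,800
  R$16,000 × 22% = R$3,520
  R$504,300 × 33% = R$166,419
  → R$177,739

R$118,640 ≤ R$177,739, so no add-on is due.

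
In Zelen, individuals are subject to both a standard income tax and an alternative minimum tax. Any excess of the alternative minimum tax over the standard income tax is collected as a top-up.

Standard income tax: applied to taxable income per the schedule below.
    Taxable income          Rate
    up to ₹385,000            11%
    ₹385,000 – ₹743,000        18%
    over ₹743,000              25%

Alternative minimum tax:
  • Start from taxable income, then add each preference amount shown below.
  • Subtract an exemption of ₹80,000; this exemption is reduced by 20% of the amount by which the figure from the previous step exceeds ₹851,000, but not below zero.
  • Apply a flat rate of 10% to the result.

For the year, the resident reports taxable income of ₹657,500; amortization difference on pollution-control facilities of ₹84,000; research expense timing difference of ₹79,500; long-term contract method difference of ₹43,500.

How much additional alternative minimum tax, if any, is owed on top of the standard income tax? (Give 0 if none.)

₹0

Alternative minimum tax:
  Adjusted income: ₹657,500 + ₹84,000 + ₹79,500 + ₹43,500 = ₹864,500
  Exemption: ₹80,000 − 20% × (₹864,500 − ₹851,000) = ₹80,000 − ₹2,700 = ₹77,300
  Base: ₹864,500 − ₹77,300 = ₹787,200
  ₹787,200 × 10% = ₹78,720

Standard income tax:
  ₹385,000 × 11% = ₹42,350
  ₹272,500 × 18% = ₹49,050
  → ₹91,400

₹78,720 ≤ ₹91,400, so no add-on is due.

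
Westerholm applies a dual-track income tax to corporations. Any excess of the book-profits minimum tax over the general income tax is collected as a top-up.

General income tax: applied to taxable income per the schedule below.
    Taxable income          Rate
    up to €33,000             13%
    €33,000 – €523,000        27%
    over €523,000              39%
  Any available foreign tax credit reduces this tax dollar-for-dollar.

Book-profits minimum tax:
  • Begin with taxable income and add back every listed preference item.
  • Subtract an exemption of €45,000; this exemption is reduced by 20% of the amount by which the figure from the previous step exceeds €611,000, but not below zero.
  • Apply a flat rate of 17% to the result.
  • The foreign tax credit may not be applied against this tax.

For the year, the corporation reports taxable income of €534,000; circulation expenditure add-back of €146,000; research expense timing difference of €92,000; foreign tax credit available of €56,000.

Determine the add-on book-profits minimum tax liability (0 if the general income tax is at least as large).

Book-profits minimum tax:
  Adjusted income: €534,000 + €146,000 + €92,000 = €772,000
  Exemption: €45,000 − 20% × (€772,000 − €611,000) = €45,000 − €32,200 = €12,800
  Base: €772,000 − €12,800 = €759,200
  €759,200 × 17% = €129,064

General income tax:
  €33,000 × 13% = €4,290
  €490,000 × 27% = €132,300
  €11,000 × 39% = €4,290
  → €140,880
  Less foreign tax credit €56,000 → €84,880

Excess of book-profits minimum tax over general income tax: €129,064 − €84,880 = €44,184.

€44,184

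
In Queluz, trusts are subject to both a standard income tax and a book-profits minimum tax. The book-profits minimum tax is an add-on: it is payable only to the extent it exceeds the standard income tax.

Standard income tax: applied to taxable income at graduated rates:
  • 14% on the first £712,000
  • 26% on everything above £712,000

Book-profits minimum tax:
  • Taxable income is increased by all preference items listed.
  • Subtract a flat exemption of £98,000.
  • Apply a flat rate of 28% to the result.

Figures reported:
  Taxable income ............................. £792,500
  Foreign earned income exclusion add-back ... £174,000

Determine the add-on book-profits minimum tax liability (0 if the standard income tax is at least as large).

£122,570

Standard income tax:
  £712,000 × 14% = £99,680
  £80,500 × 26% = £20,930
  → £120,610

Book-profits minimum tax:
  Adjusted income: £792,500 + £174,000 = £966,500
  Less exemption £98,000 → base £868,500
  £868,500 × 28% = £243,180

Excess of book-profits minimum tax over standard income tax: £243,180 − £120,610 = £122,570.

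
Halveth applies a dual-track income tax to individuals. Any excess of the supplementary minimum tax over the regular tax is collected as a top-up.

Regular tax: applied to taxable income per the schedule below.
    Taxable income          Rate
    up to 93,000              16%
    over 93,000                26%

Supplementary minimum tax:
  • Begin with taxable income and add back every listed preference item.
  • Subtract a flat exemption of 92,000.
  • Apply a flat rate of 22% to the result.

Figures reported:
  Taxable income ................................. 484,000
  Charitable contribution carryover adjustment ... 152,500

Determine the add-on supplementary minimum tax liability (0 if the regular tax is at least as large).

3,250

Regular tax:
  93,000 × 16% = 14,880
  391,000 × 26% = 101,660
  → 116,540

Supplementary minimum tax:
  Adjusted income: 484,000 + 152,500 = 636,500
  Less exemption 92,000 → base 544,500
  544,500 × 22% = 119,790

Excess of supplementary minimum tax over regular tax: 119,790 − 116,540 = 3,250.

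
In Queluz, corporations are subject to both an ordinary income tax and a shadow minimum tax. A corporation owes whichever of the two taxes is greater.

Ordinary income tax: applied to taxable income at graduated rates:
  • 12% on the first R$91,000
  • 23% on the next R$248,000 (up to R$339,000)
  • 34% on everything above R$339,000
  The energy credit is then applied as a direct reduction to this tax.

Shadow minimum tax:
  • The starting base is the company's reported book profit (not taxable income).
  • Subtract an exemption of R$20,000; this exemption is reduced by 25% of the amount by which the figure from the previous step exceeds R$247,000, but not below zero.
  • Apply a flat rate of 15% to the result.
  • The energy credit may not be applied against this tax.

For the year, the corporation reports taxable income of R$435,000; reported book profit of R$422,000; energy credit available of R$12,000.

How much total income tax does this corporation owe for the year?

R$88,600

Ordinary income tax:
  R$91,000 × 12% = R$10,920
  R$248,000 × 23% = R$57,040
  R$96,000 × 34% = R$32,640
  → R$100,600
  Less energy credit R$12,000 → R$88,600

Shadow minimum tax:
  Base (reported book profit): R$422,000
  Exemption: 25% × (R$422,000 − R$247,000) = R$43,750 ≥ R$20,000, so the exemption is fully phased out
  Base: R$422,000 − R$0 = R$422,000
  R$422,000 × 15% = R$63,300

R$88,600 > R$63,300, so the ordinary income tax governs.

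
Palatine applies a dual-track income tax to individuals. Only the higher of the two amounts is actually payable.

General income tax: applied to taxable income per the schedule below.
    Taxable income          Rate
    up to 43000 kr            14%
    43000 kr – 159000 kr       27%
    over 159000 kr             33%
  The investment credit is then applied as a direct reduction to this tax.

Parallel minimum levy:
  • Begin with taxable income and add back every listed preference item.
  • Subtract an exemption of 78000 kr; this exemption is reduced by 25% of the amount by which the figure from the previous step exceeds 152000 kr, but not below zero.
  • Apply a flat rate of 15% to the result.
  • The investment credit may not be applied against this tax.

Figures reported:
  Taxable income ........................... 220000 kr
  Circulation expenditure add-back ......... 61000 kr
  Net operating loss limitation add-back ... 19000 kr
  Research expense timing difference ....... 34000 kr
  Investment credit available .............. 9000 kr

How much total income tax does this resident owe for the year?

General income tax:
  43000 kr × 14% = 6020 kr
  116000 kr × 27% = 31320 kr
  61000 kr × 33% = 20130 kr
  → 57470 kr
  Less investment credit 9000 kr → 48470 kr

Parallel minimum levy:
  Adjusted income: 220000 kr + 61000 kr + 19000 kr + 34000 kr = 334000 kr
  Exemption: 78000 kr − 25% × (334000 kr − 152000 kr) = 78000 kr − 45500 kr = 32500 kr
  Base: 334000 kr − 32500 kr = 301500 kr
  301500 kr × 15% = 45225 kr

48470 kr > 45225 kr, so the general income tax governs.

48470 kr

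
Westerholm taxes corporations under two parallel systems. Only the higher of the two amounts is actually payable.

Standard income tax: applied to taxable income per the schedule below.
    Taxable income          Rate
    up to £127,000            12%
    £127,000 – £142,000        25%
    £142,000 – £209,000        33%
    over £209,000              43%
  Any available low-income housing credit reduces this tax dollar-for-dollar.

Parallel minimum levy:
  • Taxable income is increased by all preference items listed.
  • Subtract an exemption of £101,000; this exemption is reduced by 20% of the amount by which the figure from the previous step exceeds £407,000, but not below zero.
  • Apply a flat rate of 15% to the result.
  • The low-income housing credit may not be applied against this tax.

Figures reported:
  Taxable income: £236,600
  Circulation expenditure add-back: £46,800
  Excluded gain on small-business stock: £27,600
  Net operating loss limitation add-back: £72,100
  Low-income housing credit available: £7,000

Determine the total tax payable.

Parallel minimum levy:
  Adjusted income: £236,600 + £46,800 + £27,600 + £72,100 = £383,100
  Exemption: £383,100 ≤ £407,000, so full £101,000 applies
  Base: £383,100 − £101,000 = £282,100
  £282,100 × 15% = £42,315

Standard income tax:
  £127,000 × 12% = £15,240
  £15,000 × 25% = £3,750
  £67,000 × 33% = £22,110
  £27,600 × 43% = £11,868
  → £52,968
  Less low-income housing credit £7,000 → £45,968

£45,968 > £42,315, so the standard income tax governs.

£45,968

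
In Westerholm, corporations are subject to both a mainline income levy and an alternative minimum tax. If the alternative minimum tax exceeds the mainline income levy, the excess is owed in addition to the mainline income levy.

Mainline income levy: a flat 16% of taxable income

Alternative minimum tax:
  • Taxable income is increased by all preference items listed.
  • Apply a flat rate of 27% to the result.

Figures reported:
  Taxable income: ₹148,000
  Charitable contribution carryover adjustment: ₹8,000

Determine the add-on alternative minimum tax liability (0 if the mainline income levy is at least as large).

₹18,440

Alternative minimum tax:
  Adjusted income: ₹148,000 + ₹8,000 = ₹156,000
  ₹156,000 × 27% = ₹42,120

Mainline income levy:
  ₹148,000 × 16% = ₹23,680

Excess of alternative minimum tax over mainline income levy: ₹42,120 − ₹23,680 = ₹18,440.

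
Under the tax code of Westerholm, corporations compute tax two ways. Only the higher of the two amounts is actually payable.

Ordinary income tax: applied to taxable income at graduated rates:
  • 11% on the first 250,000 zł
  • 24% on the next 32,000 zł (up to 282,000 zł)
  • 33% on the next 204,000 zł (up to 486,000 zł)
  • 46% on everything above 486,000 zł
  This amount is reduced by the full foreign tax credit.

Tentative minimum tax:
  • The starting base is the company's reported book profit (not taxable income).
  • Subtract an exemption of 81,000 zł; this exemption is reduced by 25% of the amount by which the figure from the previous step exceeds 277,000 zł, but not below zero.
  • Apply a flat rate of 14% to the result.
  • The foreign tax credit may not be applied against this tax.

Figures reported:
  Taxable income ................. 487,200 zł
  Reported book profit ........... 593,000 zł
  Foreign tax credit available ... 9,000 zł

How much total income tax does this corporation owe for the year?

94,052 zł

Ordinary income tax:
  250,000 zł × 11% = 27,500 zł
  32,000 zł × 24% = 7,680 zł
  204,000 zł × 33% = 67,320 zł
  1,200 zł × 46% = 552 zł
  → 103,052 zł
  Less foreign tax credit 9,000 zł → 94,052 zł

Tentative minimum tax:
  Base (reported book profit): 593,000 zł
  Exemption: 81,000 zł − 25% × (593,000 zł − 277,000 zł) = 81,000 zł − 79,000 zł = 2,000 zł
  Base: 593,000 zł − 2,000 zł = 591,000 zł
  591,000 zł × 14% = 82,740 zł

94,052 zł > 82,740 zł, so the ordinary income tax governs.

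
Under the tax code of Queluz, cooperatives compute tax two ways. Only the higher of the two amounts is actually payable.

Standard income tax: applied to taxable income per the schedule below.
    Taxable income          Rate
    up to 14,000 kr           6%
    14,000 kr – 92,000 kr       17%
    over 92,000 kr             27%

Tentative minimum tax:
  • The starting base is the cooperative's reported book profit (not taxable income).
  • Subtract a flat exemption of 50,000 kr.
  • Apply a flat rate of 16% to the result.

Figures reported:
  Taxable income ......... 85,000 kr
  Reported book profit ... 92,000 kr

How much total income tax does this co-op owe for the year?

12,910 kr

Standard income tax:
  14,000 kr × 6% = 840 kr
  71,000 kr × 17% = 12,070 kr
  → 12,910 kr

Tentative minimum tax:
  Base (reported book profit): 92,000 kr
  Less exemption 50,000 kr → base 42,000 kr
  42,000 kr × 16% = 6,720 kr

12,910 kr > 6,720 kr, so the standard income tax governs.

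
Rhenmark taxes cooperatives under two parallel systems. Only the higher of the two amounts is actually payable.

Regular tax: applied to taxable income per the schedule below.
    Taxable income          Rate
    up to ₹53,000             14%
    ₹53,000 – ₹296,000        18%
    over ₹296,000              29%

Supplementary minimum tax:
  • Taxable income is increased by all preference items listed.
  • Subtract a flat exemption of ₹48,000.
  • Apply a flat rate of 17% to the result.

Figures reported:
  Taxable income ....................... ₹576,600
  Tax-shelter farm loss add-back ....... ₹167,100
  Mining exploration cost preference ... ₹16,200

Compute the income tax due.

Supplementary minimum tax:
  Adjusted income: ₹576,600 + ₹167,100 + ₹16,200 = ₹759,900
  Less exemption ₹48,000 → base ₹711,900
  ₹711,900 × 17% = ₹121,023

Regular tax:
  ₹53,000 × 14% = ₹7,420
  ₹243,000 × 18% = ₹43,740
  ₹280,600 × 29% = ₹81,374
  → ₹132,534

₹132,534 > ₹121,023, so the regular tax governs.

₹132,534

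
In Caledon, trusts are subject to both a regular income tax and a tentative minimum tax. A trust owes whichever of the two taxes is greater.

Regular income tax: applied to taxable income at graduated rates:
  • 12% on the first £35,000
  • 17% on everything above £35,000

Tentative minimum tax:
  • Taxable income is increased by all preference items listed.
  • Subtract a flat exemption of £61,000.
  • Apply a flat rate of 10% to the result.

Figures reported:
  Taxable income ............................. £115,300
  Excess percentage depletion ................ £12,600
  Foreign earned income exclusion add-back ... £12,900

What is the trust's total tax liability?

Regular income tax:
  £35,000 × 12% = £4,200
  £80,300 × 17% = £13,651
  → £17,851

Tentative minimum tax:
  Adjusted income: £115,300 + £12,600 + £12,900 = £140,800
  Less exemption £61,000 → base £79,800
  £79,800 × 10% = £7,980

£17,851 > £7,980, so the regular income tax governs.

£17,851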